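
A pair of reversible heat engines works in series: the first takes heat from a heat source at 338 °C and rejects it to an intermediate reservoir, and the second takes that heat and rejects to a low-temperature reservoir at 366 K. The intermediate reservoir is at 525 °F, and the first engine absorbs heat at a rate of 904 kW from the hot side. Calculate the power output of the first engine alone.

T_H = 338 °C → 338 + 273.15 = 611.15 K.
T_m = 525 °F → (525 − 32) × 5/9 = 273.89 °C = 547.04 K.
First-stage efficiency η₁ = 1 − T_m/T_H = 1 − 547.04/611.15 = 0.1049.
W₁ = η₁·Q_H = 0.1049 × 904 = 94.8 kW.

Ẇ₁ ≈ 94.8 kW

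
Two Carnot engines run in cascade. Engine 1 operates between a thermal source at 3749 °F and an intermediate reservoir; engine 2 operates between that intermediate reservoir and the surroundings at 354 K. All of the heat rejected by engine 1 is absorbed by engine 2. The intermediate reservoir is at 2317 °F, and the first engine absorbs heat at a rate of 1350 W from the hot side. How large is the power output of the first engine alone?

T_H = 3749 °F → (3749 − 32) × 5/9 = 2065.00 °C = 2338.15 K.
T_m = 2317 °F → (2317 − 32) × 5/9 = 1269.44 °C = 1542.59 K.
First-stage efficiency η₁ = 1 − T_m/T_H = 1 − 1542.59/2338.15 = 0.3403.
W₁ = η₁·Q_H = 0.3403 × 1350 = 459.3 W.

Ẇ₁ ≈ 459.3 W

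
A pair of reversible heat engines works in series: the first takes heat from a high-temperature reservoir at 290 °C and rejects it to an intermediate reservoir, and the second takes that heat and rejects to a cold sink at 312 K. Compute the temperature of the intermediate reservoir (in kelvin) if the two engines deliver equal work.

T_m ≈ 437.6 K

T_H = 290 °C → 290 + 273.15 = 563.15 K.
For reversible stages Q_m = Q_H·(T_m/T_H). Setting W₁ = Q_H(1 − T_m/T_H) equal to W₂ = Q_m(1 − T_C/T_m) = Q_H·(T_m − T_C)/T_H gives T_H − T_m = T_m − T_C, so T_m = (T_H + T_C)/2 = (563.15 + 312.00)/2 = 437.6 K.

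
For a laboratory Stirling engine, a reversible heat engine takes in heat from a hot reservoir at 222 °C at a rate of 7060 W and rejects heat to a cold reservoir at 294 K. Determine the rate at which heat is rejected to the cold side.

Q̇_C ≈ 4190 W

T_H = 222 °C → 222 + 273.15 = 495.15 K.
η_rev = 1 − T_C/T_H = 1 − 294.00/495.15 = 0.4062.
For a reversible cycle Q_C/Q_H = T_C/T_H, so Q_C = 7060 × 294.00/495.15 = 4190 W.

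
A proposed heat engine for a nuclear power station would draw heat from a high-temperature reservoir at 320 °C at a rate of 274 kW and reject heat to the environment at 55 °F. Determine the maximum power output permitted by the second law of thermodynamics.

Ẇ_max ≈ 142 kW

T_H = 320 °C → 320 + 273.15 = 593.15 K.
T_C = 55 °F → (55 − 32) × 5/9 = 12.78 °C = 285.93 K.
The upper bound on efficiency is η_max = 1 − T_C/T_H = 1 − 285.93/593.15 = 0.5180.
W_max = η_max · Q_H = 0.5180 × 274 = 142 kW.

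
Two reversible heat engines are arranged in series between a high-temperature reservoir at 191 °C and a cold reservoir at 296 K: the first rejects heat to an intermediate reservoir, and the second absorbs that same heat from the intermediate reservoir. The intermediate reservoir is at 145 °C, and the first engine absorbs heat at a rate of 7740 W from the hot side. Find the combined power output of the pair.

Ẇ_total ≈ 2800 W

T_H = 191 °C → 191 + 273.15 = 464.15 K.
Two reversible stages in series are equivalent to a single Carnot engine between T_H and T_C, so η_total = 1 − T_C/T_H = 1 − 296.00/464.15 = 0.3623.
W_total = η_total · Q_H = 0.3623 × 7740 = 2800 W.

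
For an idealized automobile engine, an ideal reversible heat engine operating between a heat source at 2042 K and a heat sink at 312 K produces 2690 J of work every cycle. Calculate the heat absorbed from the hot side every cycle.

The Carnot efficiency is η = 1 − T_C/T_H = 1 − 312.00/2042.00 = 0.8472.
Q_H = W/η = 2690/0.8472 = 3175 J.

Q_H ≈ 3175 J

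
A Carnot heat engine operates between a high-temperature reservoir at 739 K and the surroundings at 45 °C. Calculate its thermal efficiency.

T_C = 45 °C → 45 + 273.15 = 318.15 K.
Since the cycle is reversible, η = 1 − T_C/T_H = 1 − 318.15/739.00 = 0.5695.

η ≈ 0.5695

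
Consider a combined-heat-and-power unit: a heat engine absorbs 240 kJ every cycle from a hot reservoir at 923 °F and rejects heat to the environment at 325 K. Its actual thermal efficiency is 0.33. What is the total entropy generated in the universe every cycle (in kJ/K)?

ΔS_univ ≈ 0.182 kJ/K

T_H = 923 °F → (923 − 32) × 5/9 = 495.00 °C = 768.15 K.
W = η·Q_H = 0.33 × 240 = 79.20 kJ, so Q_C = Q_H − W = 160.8 kJ.
Entropy balance on the reservoirs: −Q_H/T_H = -0.3124 kJ/K, +Q_C/T_C = 0.4948 kJ/K.
ΔS_univ = −Q_H/T_H + Q_C/T_C = 0.182 kJ/K (> 0, since η = 0.33 < η_Carnot = 0.577).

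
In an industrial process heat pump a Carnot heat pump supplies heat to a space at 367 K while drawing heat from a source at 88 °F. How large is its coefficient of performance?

COP_HP ≈ 5.85

T_C = 88 °F → (88 − 32) × 5/9 = 31.11 °C = 304.26 K.
For a reversible heat pump, COP_HP = T_H/(T_H − T_C) = 367.00/(367.00 − 304.26) = 5.85.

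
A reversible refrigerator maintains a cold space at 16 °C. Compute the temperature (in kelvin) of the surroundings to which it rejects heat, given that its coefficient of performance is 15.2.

T_C = 16 °C → 16 + 273.15 = 289.15 K.
COP_R = T_C/(T_H − T_C) ⇒ T_H = T_C·(1 + 1/COP_R) = 289.15 × (1 + 1/15.2) = 308 K.

T_H ≈ 308 K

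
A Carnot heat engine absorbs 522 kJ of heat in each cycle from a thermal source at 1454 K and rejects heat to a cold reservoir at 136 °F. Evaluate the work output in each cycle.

W ≈ 403.2 kJ

T_C = 136 °F → (136 − 32) × 5/9 = 57.78 °C = 330.93 K.
Since the cycle is reversible, η = 1 − T_C/T_H = 1 − 330.93/1454.00 = 0.7724.
W = η·Q_H = 0.7724 × 522 = 403.2 kJ.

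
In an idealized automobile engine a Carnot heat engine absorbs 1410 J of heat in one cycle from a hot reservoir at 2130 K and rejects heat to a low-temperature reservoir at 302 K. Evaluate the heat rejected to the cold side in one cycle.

Since the cycle is reversible, η = 1 − T_C/T_H = 1 − 302.00/2130.00 = 0.8582.
For a reversible cycle Q_C/Q_H = T_C/T_H, so Q_C = 1410 × 302.00/2130.00 = 200 J.

Q_C ≈ 200 J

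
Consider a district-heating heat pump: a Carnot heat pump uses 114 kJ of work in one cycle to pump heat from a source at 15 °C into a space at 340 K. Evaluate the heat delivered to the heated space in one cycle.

T_C = 15 °C → 15 + 273.15 = 288.15 K.
Reversible heating COP: COP_HP = T_H/(T_H − T_C) = 340.00/51.85 = 6.5574.
Q_H = COP_HP · W = 6.5574 × 114 = 748 kJ.

Q_H ≈ 748 kJ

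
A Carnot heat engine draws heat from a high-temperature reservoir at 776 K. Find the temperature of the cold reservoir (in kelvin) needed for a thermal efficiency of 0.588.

T_C ≈ 319.7 K

From η = 1 − T_C/T_H, T_C = T_H·(1 − η) = 776.00 × (1 − 0.588) = 319.7 K.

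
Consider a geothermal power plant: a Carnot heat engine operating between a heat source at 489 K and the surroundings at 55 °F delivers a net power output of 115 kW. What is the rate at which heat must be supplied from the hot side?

Q̇_H ≈ 276.9 kW

T_C = 55 °F → (55 − 32) × 5/9 = 12.78 °C = 285.93 K.
For a reversible engine, η = 1 − T_C/T_H = 1 − 285.93/489.00 = 0.4153.
Q_H = W/η = 115/0.4153 = 276.9 kW.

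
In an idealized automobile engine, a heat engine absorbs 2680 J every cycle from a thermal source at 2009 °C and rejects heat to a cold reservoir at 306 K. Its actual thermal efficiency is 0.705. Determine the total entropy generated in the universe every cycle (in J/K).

ΔS_univ ≈ 1.41 J/K

T_H = 2009 °C → 2009 + 273.15 = 2282.15 K.
W = η·Q_H = 0.705 × 2680 = 1889 J, so Q_C = Q_H − W = 790.6 J.
Entropy balance on the reservoirs: −Q_H/T_H = -1.174 J/K, +Q_C/T_C = 2.584 J/K.
ΔS_univ = −Q_H/T_H + Q_C/T_C = 1.41 J/K (> 0, since η = 0.705 < η_Carnot = 0.866).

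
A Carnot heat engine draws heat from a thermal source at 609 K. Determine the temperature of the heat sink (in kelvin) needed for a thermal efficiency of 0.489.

T_C ≈ 311 K

From η = 1 − T_C/T_H, T_C = T_H·(1 − η) = 609.00 × (1 − 0.489) = 311 K.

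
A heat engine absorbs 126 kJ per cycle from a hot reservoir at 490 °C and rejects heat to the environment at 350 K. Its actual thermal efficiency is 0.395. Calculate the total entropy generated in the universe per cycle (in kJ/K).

T_H = 490 °C → 490 + 273.15 = 763.15 K.
W = η·Q_H = 0.395 × 126 = 49.77 kJ, so Q_C = Q_H − W = 76.23 kJ.
Entropy balance on the reservoirs: −Q_H/T_H = -0.1651 kJ/K, +Q_C/T_C = 0.2178 kJ/K.
ΔS_univ = −Q_H/T_H + Q_C/T_C = 0.05269 kJ/K (> 0, since η = 0.395 < η_Carnot = 0.541).

ΔS_univ ≈ 0.05269 kJ/K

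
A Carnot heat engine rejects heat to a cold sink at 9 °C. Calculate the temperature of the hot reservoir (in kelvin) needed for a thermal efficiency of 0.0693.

T_C = 9 °C → 9 + 273.15 = 282.15 K.
From η = 1 − T_C/T_H, solving for T_H gives T_H = T_C/(1 − η) = 282.15/(1 − 0.0693) = 303 K.

T_H ≈ 303 K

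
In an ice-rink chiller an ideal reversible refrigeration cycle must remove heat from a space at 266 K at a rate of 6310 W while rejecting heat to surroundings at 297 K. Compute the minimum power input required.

For a reversible refrigerator, COP_R = T_C/(T_H − T_C) = 266.00/31.00 = 8.5806.
W = Q_C/COP_R = 6310/8.5806 = 735 W.

Ẇ_in ≈ 735 W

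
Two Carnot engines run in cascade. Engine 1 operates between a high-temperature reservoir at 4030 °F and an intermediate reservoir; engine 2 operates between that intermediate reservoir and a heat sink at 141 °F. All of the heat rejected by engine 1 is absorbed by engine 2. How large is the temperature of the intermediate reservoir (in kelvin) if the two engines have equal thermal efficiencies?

T_H = 4030 °F → (4030 − 32) × 5/9 = 2221.11 °C = 2494.26 K.
T_C = 141 °F → (141 − 32) × 5/9 = 60.56 °C = 333.71 K.
Equal efficiencies require 1 − T_m/T_H = 1 − T_C/T_m, i.e. T_m/T_H = T_C/T_m, so T_m = √(T_H·T_C) = √(2494.26 × 333.71) = 912.3 K.

T_m ≈ 912.3 K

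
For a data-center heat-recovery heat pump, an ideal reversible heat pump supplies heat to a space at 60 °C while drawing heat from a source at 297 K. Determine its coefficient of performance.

COP_HP ≈ 9.22

T_H = 60 °C → 60 + 273.15 = 333.15 K.
Reversible heating COP: COP_HP = T_H/(T_H − T_C) = 333.15/(333.15 − 297.00) = 9.22.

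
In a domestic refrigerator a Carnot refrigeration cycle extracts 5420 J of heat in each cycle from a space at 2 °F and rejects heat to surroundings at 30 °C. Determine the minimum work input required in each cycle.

T_H = 30 °C → 30 + 273.15 = 303.15 K.
T_C = 2 °F → (2 − 32) × 5/9 = -16.67 °C = 256.48 K.
COP_R = T_C/(T_H − T_C) = 256.48/46.67 = 5.4961.
W = Q_C/COP_R = 5420/5.4961 = 986 J.

W_in ≈ 986 J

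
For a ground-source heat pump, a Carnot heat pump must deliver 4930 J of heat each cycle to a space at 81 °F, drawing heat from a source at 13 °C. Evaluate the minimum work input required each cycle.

W_in ≈ 233 J

T_H = 81 °F → (81 − 32) × 5/9 = 27.22 °C = 300.37 K.
T_C = 13 °C → 13 + 273.15 = 286.15 K.
The Carnot heat-pump COP is COP_HP = T_H/(T_H − T_C) = 300.37/14.22 = 21.1199.
W = Q_H/COP_HP = 4930/21.1199 = 233 J.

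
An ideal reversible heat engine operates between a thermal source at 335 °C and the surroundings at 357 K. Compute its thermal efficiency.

η ≈ 0.413

T_H = 335 °C → 335 + 273.15 = 608.15 K.
For a reversible engine, η = 1 − T_C/T_H = 1 − 357.00/608.15 = 0.413.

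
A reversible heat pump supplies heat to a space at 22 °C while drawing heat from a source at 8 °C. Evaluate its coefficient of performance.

T_H = 22 °C → 22 + 273.15 = 295.15 K.
T_C = 8 °C → 8 + 273.15 = 281.15 K.
Reversible heating COP: COP_HP = T_H/(T_H − T_C) = 295.15/(295.15 − 281.15) = 21.1.

COP_HP ≈ 21.1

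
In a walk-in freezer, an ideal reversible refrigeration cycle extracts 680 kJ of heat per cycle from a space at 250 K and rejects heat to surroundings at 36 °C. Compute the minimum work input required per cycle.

T_H = 36 °C → 36 + 273.15 = 309.15 K.
Carnot COP: COP_R = T_C/(T_H − T_C) = 250.00/59.15 = 4.2265.
W = Q_C/COP_R = 680/4.2265 = 161 kJ.

W_in ≈ 161 kJ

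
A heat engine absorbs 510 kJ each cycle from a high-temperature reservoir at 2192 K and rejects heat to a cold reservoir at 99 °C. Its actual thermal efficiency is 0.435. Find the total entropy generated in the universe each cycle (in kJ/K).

ΔS_univ ≈ 0.542 kJ/K

T_C = 99 °C → 99 + 273.15 = 372.15 K.
W = η·Q_H = 0.435 × 510 = 221.8 kJ, so Q_C = Q_H − W = 288.1 kJ.
Entropy balance on the reservoirs: −Q_H/T_H = -0.2327 kJ/K, +Q_C/T_C = 0.7743 kJ/K.
ΔS_univ = −Q_H/T_H + Q_C/T_C = 0.542 kJ/K (> 0, since η = 0.435 < η_Carnot = 0.830).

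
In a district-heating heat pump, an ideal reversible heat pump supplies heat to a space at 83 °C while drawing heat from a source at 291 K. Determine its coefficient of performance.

T_H = 83 °C → 83 + 273.15 = 356.15 K.
The Carnot heat-pump COP is COP_HP = T_H/(T_H − T_C) = 356.15/(356.15 − 291.00) = 5.47.

COP_HP ≈ 5.47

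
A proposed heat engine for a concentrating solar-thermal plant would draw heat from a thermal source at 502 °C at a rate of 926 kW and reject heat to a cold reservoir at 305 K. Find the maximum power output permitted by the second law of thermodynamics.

T_H = 502 °C → 502 + 273.15 = 775.15 K.
No engine can exceed the Carnot limit: η_max = 1 − T_C/T_H = 1 − 305.00/775.15 = 0.6065.
W_max = η_max · Q_H = 0.6065 × 926 = 562 kW.

Ẇ_max ≈ 562 kW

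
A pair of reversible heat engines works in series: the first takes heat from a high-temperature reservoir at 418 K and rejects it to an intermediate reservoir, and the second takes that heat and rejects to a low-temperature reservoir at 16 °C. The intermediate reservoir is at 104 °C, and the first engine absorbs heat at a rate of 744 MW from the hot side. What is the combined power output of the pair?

T_C = 16 °C → 16 + 273.15 = 289.15 K.
Two reversible stages in series are equivalent to a single Carnot engine between T_H and T_C, so η_total = 1 − T_C/T_H = 1 − 289.15/418.00 = 0.3083.
W_total = η_total · Q_H = 0.3083 × 744 = 229.3 MW.

Ẇ_total ≈ 229.3 MW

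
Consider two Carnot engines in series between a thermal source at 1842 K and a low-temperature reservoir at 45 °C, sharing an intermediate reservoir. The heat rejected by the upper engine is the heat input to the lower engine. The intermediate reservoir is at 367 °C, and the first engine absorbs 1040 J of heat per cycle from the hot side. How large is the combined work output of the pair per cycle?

T_C = 45 °C → 45 + 273.15 = 318.15 K.
Two reversible stages in series are equivalent to a single Carnot engine between T_H and T_C, so η_total = 1 − T_C/T_H = 1 − 318.15/1842.00 = 0.8273.
W_total = η_total · Q_H = 0.8273 × 1040 = 860 J.

W_total ≈ 860 J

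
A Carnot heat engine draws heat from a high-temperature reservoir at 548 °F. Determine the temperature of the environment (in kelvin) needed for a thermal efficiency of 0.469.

T_C ≈ 297 K

T_H = 548 °F → (548 − 32) × 5/9 = 286.67 °C = 559.82 K.
From η = 1 − T_C/T_H, T_C = T_H·(1 − η) = 559.82 × (1 − 0.469) = 297 K.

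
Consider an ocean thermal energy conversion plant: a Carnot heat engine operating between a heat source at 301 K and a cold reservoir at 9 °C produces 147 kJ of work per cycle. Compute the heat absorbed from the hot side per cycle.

T_C = 9 °C → 9 + 273.15 = 282.15 K.
For a reversible engine, η = 1 − T_C/T_H = 1 − 282.15/301.00 = 0.0626.
Q_H = W/η = 147/0.0626 = 2350 kJ.

Q_H ≈ 2350 kJ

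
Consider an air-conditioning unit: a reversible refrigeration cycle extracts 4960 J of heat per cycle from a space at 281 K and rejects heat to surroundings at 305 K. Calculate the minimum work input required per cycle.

For a reversible refrigerator, COP_R = T_C/(T_H − T_C) = 281.00/24.00 = 11.7083.
W = Q_C/COP_R = 4960/11.7083 = 424 J.

W_in ≈ 424 J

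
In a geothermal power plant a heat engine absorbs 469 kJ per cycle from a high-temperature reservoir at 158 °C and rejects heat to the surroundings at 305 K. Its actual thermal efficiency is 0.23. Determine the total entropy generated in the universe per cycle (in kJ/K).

ΔS_univ ≈ 0.09624 kJ/K

T_H = 158 °C → 158 + 273.15 = 431.15 K.
W = η·Q_H = 0.23 × 469 = 107.9 kJ, so Q_C = Q_H − W = 361.1 kJ.
Reservoir entropy changes: ΔS_H = −Q_H/T_H = −469/431.15 = -1.088 kJ/K and ΔS_C = +Q_C/T_C = 361.1/305.00 = 1.184 kJ/K.
ΔS_univ = −Q_H/T_H + Q_C/T_C = 0.09624 kJ/K (> 0, since η = 0.23 < η_Carnot = 0.293).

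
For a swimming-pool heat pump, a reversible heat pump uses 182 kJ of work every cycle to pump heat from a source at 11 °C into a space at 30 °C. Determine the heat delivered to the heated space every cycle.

T_H = 30 °C → 30 + 273.15 = 303.15 K.
T_C = 11 °C → 11 + 273.15 = 284.15 K.
COP_HP = T_H/(T_H − T_C) = 303.15/19.00 = 15.9553.
Q_H = COP_HP · W = 15.9553 × 182 = 2904 kJ.

Q_H ≈ 2904 kJ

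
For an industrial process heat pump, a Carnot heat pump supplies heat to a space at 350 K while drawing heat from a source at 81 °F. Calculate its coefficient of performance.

COP_HP ≈ 7.05

T_C = 81 °F → (81 − 32) × 5/9 = 27.22 °C = 300.37 K.
COP_HP = T_H/(T_H − T_C) = 350.00/(350.00 − 300.37) = 7.05.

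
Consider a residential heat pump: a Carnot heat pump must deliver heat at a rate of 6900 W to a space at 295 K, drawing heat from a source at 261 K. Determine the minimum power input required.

The Carnot heat-pump COP is COP_HP = T_H/(T_H − T_C) = 295.00/34.00 = 8.6765.
W = Q_H/COP_HP = 6900/8.6765 = 795 W.

Ẇ_in ≈ 795 W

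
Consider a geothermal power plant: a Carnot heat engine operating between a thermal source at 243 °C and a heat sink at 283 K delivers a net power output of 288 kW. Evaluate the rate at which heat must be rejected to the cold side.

T_H = 243 °C → 243 + 273.15 = 516.15 K.
η_rev = 1 − T_C/T_H = 1 − 283.00/516.15 = 0.4517.
Since Q_C/Q_H = T_C/T_H and Q_H = W/η, Q_C = W·T_C/(T_H − T_C) = 288 × 283.00/233.15 = 350 kW.

Q̇_C ≈ 350 kW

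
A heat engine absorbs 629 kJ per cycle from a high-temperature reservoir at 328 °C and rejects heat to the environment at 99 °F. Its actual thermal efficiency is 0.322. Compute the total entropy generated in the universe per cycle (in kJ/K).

T_H = 328 °C → 328 + 273.15 = 601.15 K.
T_C = 99 °F → (99 − 32) × 5/9 = 37.22 °C = 310.37 K.
W = η·Q_H = 0.322 × 629 = 202.5 kJ, so Q_C = Q_H − W = 426.5 kJ.
Reservoir entropy changes: ΔS_H = −Q_H/T_H = −629/601.15 = -1.046 kJ/K and ΔS_C = +Q_C/T_C = 426.5/310.37 = 1.374 kJ/K.
ΔS_univ = −Q_H/T_H + Q_C/T_C = 0.328 kJ/K (> 0, since η = 0.322 < η_Carnot = 0.484).

ΔS_univ ≈ 0.328 kJ/K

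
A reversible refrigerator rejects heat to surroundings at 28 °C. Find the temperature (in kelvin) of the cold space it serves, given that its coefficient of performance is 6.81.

T_H = 28 °C → 28 + 273.15 = 301.15 K.
COP_R = T_C/(T_H − T_C) ⇒ T_C = T_H·COP_R/(1 + COP_R) = 301.15 × 6.81/(1 + 6.81) = 262.6 K.

T_C ≈ 262.6 K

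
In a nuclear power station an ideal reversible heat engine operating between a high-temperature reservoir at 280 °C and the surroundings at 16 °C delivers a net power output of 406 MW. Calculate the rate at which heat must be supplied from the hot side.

T_H = 280 °C → 280 + 273.15 = 553.15 K.
T_C = 16 °C → 16 + 273.15 = 289.15 K.
Carnot efficiency: η = 1 − T_C/T_H = 1 − 289.15/553.15 = 0.4773.
Q_H = W/η = 406/0.4773 = 851 MW.

Q̇_H ≈ 851 MW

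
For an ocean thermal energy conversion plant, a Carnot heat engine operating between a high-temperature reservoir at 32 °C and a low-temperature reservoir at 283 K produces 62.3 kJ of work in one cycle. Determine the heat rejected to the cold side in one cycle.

T_H = 32 °C → 32 + 273.15 = 305.15 K.
The Carnot efficiency is η = 1 − T_C/T_H = 1 − 283.00/305.15 = 0.0726.
Since Q_C/Q_H = T_C/T_H and Q_H = W/η, Q_C = W·T_C/(T_H − T_C) = 62.3 × 283.00/22.15 = 796 kJ.

Q_C ≈ 796 kJ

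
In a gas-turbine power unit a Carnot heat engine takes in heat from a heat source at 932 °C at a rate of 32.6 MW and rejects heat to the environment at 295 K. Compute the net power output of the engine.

T_H = 932 °C → 932 + 273.15 = 1205.15 K.
The Carnot efficiency is η = 1 − T_C/T_H = 1 − 295.00/1205.15 = 0.7552.
W = η·Q_H = 0.7552 × 32.6 = 24.6 MW.

Ẇ ≈ 24.6 MW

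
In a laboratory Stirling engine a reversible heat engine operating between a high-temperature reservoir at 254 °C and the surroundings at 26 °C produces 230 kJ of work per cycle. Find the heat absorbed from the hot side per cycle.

Q_H ≈ 532 kJ

T_H = 254 °C → 254 + 273.15 = 527.15 K.
T_C = 26 °C → 26 + 273.15 = 299.15 K.
η_rev = 1 − T_C/T_H = 1 − 299.15/527.15 = 0.4325.
Q_H = W/η = 230/0.4325 = 532 kJ.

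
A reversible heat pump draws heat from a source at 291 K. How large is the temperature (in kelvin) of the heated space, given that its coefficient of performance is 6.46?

T_H ≈ 344 K

COP_HP = T_H/(T_H − T_C) ⇒ T_H = T_C·COP_HP/(COP_HP − 1) = 291.00 × 6.46/(6.46 − 1) = 344 K.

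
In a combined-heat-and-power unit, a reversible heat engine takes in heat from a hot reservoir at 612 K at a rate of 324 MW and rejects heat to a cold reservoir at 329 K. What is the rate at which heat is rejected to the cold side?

The Carnot efficiency is η = 1 − T_C/T_H = 1 − 329.00/612.00 = 0.4624.
For a reversible cycle Q_C/Q_H = T_C/T_H, so Q_C = 324 × 329.00/612.00 = 174 MW.

Q̇_C ≈ 174 MW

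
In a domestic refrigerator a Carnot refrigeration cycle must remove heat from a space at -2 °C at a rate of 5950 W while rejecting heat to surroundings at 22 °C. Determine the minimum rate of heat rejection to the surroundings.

Q̇_H ≈ 6477 W

T_H = 22 °C → 22 + 273.15 = 295.15 K.
T_C = -2 °C → -2 + 273.15 = 271.15 K.
For a reversible cycle Q_H/Q_C = T_H/T_C, so Q_H = Q_C·T_H/T_C = 5950 × 295.15/271.15 = 6477 W.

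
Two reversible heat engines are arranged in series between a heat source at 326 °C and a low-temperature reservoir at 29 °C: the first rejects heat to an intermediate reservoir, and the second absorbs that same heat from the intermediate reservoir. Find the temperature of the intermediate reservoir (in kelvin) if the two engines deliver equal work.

T_H = 326 °C → 326 + 273.15 = 599.15 K.
T_C = 29 °C → 29 + 273.15 = 302.15 K.
For reversible stages Q_m = Q_H·(T_m/T_H). Setting W₁ = Q_H(1 − T_m/T_H) equal to W₂ = Q_m(1 − T_C/T_m) = Q_H·(T_m − T_C)/T_H gives T_H − T_m = T_m − T_C, so T_m = (T_H + T_C)/2 = (599.15 + 302.15)/2 = 450.6 K.

T_m ≈ 450.6 K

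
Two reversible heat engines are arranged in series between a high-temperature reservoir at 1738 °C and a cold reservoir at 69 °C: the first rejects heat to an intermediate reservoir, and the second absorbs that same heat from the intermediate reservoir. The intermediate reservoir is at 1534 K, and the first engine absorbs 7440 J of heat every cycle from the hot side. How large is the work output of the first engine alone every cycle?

T_H = 1738 °C → 1738 + 273.15 = 2011.15 K.
T_C = 69 °C → 69 + 273.15 = 342.15 K.
First-stage efficiency η₁ = 1 − T_m/T_H = 1 − 1534.00/2011.15 = 0.2373.
W₁ = η₁·Q_H = 0.2373 × 7440 = 1770 J.

W₁ ≈ 1770 J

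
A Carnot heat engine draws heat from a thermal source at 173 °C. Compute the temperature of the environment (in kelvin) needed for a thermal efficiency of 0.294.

T_C ≈ 315 K

T_H = 173 °C → 173 + 273.15 = 446.15 K.
From η = 1 − T_C/T_H, T_C = T_H·(1 − η) = 446.15 × (1 − 0.294) = 315 K.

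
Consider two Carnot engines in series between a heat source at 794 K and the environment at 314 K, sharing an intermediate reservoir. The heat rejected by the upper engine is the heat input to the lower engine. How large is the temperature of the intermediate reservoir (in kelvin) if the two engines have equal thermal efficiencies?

Equal efficiencies require 1 − T_m/T_H = 1 − T_C/T_m, i.e. T_m/T_H = T_C/T_m, so T_m = √(T_H·T_C) = √(794.00 × 314.00) = 499 K.

T_m ≈ 499 K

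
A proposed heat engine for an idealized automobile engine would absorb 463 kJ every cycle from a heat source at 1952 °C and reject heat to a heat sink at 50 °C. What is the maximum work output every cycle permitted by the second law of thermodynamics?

W_max ≈ 395.8 kJ

T_H = 1952 °C → 1952 + 273.15 = 2225.15 K.
T_C = 50 °C → 50 + 273.15 = 323.15 K.
The upper bound on efficiency is η_max = 1 − T_C/T_H = 1 − 323.15/2225.15 = 0.8548.
W_max = η_max · Q_H = 0.8548 × 463 = 395.8 kJ.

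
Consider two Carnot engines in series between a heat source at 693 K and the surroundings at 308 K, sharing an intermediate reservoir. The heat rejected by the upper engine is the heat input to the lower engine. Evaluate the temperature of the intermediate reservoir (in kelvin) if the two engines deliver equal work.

For reversible stages Q_m = Q_H·(T_m/T_H). Setting W₁ = Q_H(1 − T_m/T_H) equal to W₂ = Q_m(1 − T_C/T_m) = Q_H·(T_m − T_C)/T_H gives T_H − T_m = T_m − T_C, so T_m = (T_H + T_C)/2 = (693.00 + 308.00)/2 = 500 K.

T_m ≈ 500 K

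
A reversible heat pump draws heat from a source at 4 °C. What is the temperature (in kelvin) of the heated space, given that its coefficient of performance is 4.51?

T_H ≈ 356 K

T_C = 4 °C → 4 + 273.15 = 277.15 K.
COP_HP = T_H/(T_H − T_C) ⇒ T_H = T_C·COP_HP/(COP_HP − 1) = 277.15 × 4.51/(4.51 − 1) = 356 K.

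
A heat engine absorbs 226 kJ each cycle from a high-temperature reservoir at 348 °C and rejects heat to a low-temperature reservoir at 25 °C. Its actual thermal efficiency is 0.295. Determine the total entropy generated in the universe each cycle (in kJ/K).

T_H = 348 °C → 348 + 273.15 = 621.15 K.
T_C = 25 °C → 25 + 273.15 = 298.15 K.
W = η·Q_H = 0.295 × 226 = 66.67 kJ, so Q_C = Q_H − W = 159.3 kJ.
Entropy balance on the reservoirs: −Q_H/T_H = -0.3638 kJ/K, +Q_C/T_C = 0.5344 kJ/K.
ΔS_univ = −Q_H/T_H + Q_C/T_C = 0.171 kJ/K (> 0, since η = 0.295 < η_Carnot = 0.520).

ΔS_univ ≈ 0.171 kJ/K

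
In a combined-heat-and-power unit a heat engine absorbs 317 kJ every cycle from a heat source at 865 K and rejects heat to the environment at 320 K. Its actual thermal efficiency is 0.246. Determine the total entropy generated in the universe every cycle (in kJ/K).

W = η·Q_H = 0.246 × 317 = 77.98 kJ, so Q_C = Q_H − W = 239.0 kJ.
Entropy balance on the reservoirs: −Q_H/T_H = -0.3665 kJ/K, +Q_C/T_C = 0.7469 kJ/K.
ΔS_univ = −Q_H/T_H + Q_C/T_C = 0.3805 kJ/K (> 0, since η = 0.246 < η_Carnot = 0.630).

ΔS_univ ≈ 0.3805 kJ/K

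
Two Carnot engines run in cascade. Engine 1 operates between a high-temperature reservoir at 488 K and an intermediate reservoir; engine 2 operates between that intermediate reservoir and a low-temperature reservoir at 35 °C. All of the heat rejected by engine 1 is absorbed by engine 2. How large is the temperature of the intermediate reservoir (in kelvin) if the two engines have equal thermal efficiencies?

T_m ≈ 388 K

T_C = 35 °C → 35 + 273.15 = 308.15 K.
Equal efficiencies require 1 − T_m/T_H = 1 − T_C/T_m, i.e. T_m/T_H = T_C/T_m, so T_m = √(T_H·T_C) = √(488.00 × 308.15) = 388 K.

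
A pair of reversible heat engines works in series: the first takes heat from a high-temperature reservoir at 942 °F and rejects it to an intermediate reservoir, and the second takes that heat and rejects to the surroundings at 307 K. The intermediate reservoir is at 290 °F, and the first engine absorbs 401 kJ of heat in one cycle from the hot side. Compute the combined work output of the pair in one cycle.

T_H = 942 °F → (942 − 32) × 5/9 = 505.56 °C = 778.71 K.
Two reversible stages in series are equivalent to a single Carnot engine between T_H and T_C, so η_total = 1 − T_C/T_H = 1 − 307.00/778.71 = 0.6058.
W_total = η_total · Q_H = 0.6058 × 401 = 242.9 kJ.

W_total ≈ 242.9 kJ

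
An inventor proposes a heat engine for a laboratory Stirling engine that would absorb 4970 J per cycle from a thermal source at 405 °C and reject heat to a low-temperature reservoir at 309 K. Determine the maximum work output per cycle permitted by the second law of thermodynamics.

W_max ≈ 2710 J

T_H = 405 °C → 405 + 273.15 = 678.15 K.
The second-law ceiling is the Carnot efficiency, η_max = 1 − T_C/T_H = 1 − 309.00/678.15 = 0.5443.
W_max = η_max · Q_H = 0.5443 × 4970 = 2710 J.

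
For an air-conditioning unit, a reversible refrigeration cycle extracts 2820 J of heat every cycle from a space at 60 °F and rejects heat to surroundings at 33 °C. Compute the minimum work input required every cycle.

W_in ≈ 170 J

T_H = 33 °C → 33 + 273.15 = 306.15 K.
T_C = 60 °F → (60 − 32) × 5/9 = 15.56 °C = 288.71 K.
COP_R = T_C/(T_H − T_C) = 288.71/17.44 = 16.5500.
W = Q_C/COP_R = 2820/16.5500 = 170 J.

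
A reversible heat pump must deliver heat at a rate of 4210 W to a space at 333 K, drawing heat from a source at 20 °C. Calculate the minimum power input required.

Ẇ_in ≈ 504 W

T_C = 20 °C → 20 + 273.15 = 293.15 K.
The Carnot heat-pump COP is COP_HP = T_H/(T_H − T_C) = 333.00/39.85 = 8.3563.
W = Q_H/COP_HP = 4210/8.3563 = 504 W.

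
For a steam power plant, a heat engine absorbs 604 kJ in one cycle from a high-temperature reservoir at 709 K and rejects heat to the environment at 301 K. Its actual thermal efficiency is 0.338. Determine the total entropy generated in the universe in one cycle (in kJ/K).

W = η·Q_H = 0.338 × 604 = 204.2 kJ, so Q_C = Q_H − W = 399.8 kJ.
Entropy balance on the reservoirs: −Q_H/T_H = -0.8519 kJ/K, +Q_C/T_C = 1.328 kJ/K.
ΔS_univ = −Q_H/T_H + Q_C/T_C = 0.4765 kJ/K (> 0, since η = 0.338 < η_Carnot = 0.575).

ΔS_univ ≈ 0.4765 kJ/K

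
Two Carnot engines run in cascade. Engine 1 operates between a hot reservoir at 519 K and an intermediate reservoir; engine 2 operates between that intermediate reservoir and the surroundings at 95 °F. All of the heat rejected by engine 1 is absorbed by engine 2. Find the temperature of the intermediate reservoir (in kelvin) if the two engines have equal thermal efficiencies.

T_m ≈ 400 K

T_C = 95 °F → (95 − 32) × 5/9 = 35.00 °C = 308.15 K.
Equal efficiencies require 1 − T_m/T_H = 1 − T_C/T_m, i.e. T_m/T_H = T_C/T_m, so T_m = √(T_H·T_C) = √(519.00 × 308.15) = 400 K.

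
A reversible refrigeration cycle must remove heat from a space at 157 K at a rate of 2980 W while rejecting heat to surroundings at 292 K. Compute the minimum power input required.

Ẇ_in ≈ 2560 W

The reversible coefficient of performance is COP_R = T_C/(T_H − T_C) = 157.00/135.00 = 1.1630.
W = Q_C/COP_R = 2980/1.1630 = 2560 W.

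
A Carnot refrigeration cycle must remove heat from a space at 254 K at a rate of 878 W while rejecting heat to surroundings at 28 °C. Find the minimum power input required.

T_H = 28 °C → 28 + 273.15 = 301.15 K.
For a reversible refrigerator, COP_R = T_C/(T_H − T_C) = 254.00/47.15 = 5.3871.
W = Q_C/COP_R = 878/5.3871 = 163.0 W.

Ẇ_in ≈ 163.0 W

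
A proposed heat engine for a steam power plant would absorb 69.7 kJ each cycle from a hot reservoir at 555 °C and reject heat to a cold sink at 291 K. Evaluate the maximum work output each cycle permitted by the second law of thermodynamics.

T_H = 555 °C → 555 + 273.15 = 828.15 K.
No engine can exceed the Carnot limit: η_max = 1 − T_C/T_H = 1 − 291.00/828.15 = 0.6486.
W_max = η_max · Q_H = 0.6486 × 69.7 = 45.21 kJ.

W_max ≈ 45.21 kJ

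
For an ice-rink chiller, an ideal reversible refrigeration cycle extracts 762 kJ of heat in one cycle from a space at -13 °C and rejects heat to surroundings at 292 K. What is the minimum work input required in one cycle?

T_C = -13 °C → -13 + 273.15 = 260.15 K.
For a reversible refrigerator, COP_R = T_C/(T_H − T_C) = 260.15/31.85 = 8.1680.
W = Q_C/COP_R = 762/8.1680 = 93.3 kJ.

W_in ≈ 93.3 kJ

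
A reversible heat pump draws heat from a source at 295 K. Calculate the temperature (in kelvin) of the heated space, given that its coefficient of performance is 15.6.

COP_HP = T_H/(T_H − T_C) ⇒ T_H = T_C·COP_HP/(COP_HP − 1) = 295.00 × 15.6/(15.6 − 1) = 315.2 K.

T_H ≈ 315.2 K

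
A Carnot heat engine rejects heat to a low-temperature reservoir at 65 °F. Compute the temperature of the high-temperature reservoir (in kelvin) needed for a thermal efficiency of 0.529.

T_H ≈ 618.9 K

T_C = 65 °F → (65 − 32) × 5/9 = 18.33 °C = 291.48 K.
From η = 1 − T_C/T_H, solving for T_H gives T_H = T_C/(1 − η) = 291.48/(1 − 0.529) = 618.9 K.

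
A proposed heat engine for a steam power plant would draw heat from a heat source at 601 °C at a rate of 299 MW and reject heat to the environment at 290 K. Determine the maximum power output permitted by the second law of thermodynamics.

Ẇ_max ≈ 199.8 MW

T_H = 601 °C → 601 + 273.15 = 874.15 K.
By the Carnot theorem, η_max = 1 − T_C/T_H = 1 − 290.00/874.15 = 0.6682.
W_max = η_max · Q_H = 0.6682 × 299 = 199.8 MW.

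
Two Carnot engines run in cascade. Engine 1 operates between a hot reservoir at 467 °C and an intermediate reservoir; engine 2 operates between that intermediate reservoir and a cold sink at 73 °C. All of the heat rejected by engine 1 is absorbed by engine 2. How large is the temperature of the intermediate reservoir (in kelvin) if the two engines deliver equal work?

T_m ≈ 543 K

T_H = 467 °C → 467 + 273.15 = 740.15 K.
T_C = 73 °C → 73 + 273.15 = 346.15 K.
For reversible stages Q_m = Q_H·(T_m/T_H). Setting W₁ = Q_H(1 − T_m/T_H) equal to W₂ = Q_m(1 − T_C/T_m) = Q_H·(T_m − T_C)/T_H gives T_H − T_m = T_m − T_C, so T_m = (T_H + T_C)/2 = (740.15 + 346.15)/2 = 543 K.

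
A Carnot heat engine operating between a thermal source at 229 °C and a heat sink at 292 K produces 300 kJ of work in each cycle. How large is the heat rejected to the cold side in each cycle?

Q_C ≈ 417 kJ

T_H = 229 °C → 229 + 273.15 = 502.15 K.
The Carnot efficiency is η = 1 − T_C/T_H = 1 − 292.00/502.15 = 0.4185.
Since Q_C/Q_H = T_C/T_H and Q_H = W/η, Q_C = W·T_C/(T_H − T_C) = 300 × 292.00/210.15 = 417 kJ.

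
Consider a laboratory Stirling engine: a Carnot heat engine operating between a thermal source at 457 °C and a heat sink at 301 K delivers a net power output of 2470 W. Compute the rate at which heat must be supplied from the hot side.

Q̇_H ≈ 4202 W

T_H = 457 °C → 457 + 273.15 = 730.15 K.
The Carnot efficiency is η = 1 − T_C/T_H = 1 − 301.00/730.15 = 0.5878.
Q_H = W/η = 2470/0.5878 = 4202 W.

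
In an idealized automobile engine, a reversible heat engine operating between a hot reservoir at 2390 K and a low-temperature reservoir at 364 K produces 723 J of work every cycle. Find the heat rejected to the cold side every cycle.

For a reversible engine, η = 1 − T_C/T_H = 1 − 364.00/2390.00 = 0.8477.
Since Q_C/Q_H = T_C/T_H and Q_H = W/η, Q_C = W·T_C/(T_H − T_C) = 723 × 364.00/2026.00 = 130 J.

Q_C ≈ 130 J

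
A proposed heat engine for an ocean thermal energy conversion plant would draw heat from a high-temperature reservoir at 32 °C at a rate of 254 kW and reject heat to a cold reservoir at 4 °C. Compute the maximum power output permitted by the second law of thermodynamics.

T_H = 32 °C → 32 + 273.15 = 305.15 K.
T_C = 4 °C → 4 + 273.15 = 277.15 K.
No engine can exceed the Carnot limit: η_max = 1 − T_C/T_H = 1 − 277.15/305.15 = 0.0918.
W_max = η_max · Q_H = 0.0918 × 254 = 23.3 kW.

Ẇ_max ≈ 23.3 kW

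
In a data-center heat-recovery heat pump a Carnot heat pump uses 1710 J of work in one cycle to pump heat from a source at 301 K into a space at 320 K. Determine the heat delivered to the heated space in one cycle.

Q_H ≈ 28800 J

For a reversible heat pump, COP_HP = T_H/(T_H − T_C) = 320.00/19.00 = 16.8421.
Q_H = COP_HP · W = 16.8421 × 1710 = 28800 J.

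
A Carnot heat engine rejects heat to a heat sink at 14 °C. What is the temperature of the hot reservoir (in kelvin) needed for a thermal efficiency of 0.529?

T_C = 14 °C → 14 + 273.15 = 287.15 K.
From η = 1 − T_C/T_H, solving for T_H gives T_H = T_C/(1 − η) = 287.15/(1 − 0.529) = 610 K.

T_H ≈ 610 K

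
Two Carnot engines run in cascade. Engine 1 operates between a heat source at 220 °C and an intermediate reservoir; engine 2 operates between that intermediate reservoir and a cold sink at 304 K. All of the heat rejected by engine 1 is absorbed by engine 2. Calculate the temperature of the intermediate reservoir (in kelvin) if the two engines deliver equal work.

T_m ≈ 399 K

T_H = 220 °C → 220 + 273.15 = 493.15 K.
For reversible stages Q_m = Q_H·(T_m/T_H). Setting W₁ = Q_H(1 − T_m/T_H) equal to W₂ = Q_m(1 − T_C/T_m) = Q_H·(T_m − T_C)/T_H gives T_H − T_m = T_m − T_C, so T_m = (T_H + T_C)/2 = (493.15 + 304.00)/2 = 399 K.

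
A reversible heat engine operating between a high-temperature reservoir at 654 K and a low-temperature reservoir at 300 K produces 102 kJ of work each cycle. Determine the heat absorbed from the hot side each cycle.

Since the cycle is reversible, η = 1 − T_C/T_H = 1 − 300.00/654.00 = 0.5413.
Q_H = W/η = 102/0.5413 = 188.4 kJ.

Q_H ≈ 188.4 kJ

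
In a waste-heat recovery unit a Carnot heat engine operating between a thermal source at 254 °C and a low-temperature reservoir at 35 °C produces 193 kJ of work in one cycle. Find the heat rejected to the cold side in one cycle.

Q_C ≈ 272 kJ

T_H = 254 °C → 254 + 273.15 = 527.15 K.
T_C = 35 °C → 35 + 273.15 = 308.15 K.
For a reversible engine, η = 1 − T_C/T_H = 1 − 308.15/527.15 = 0.4154.
Since Q_C/Q_H = T_C/T_H and Q_H = W/η, Q_C = W·T_C/(T_H − T_C) = 193 × 308.15/219.00 = 272 kJ.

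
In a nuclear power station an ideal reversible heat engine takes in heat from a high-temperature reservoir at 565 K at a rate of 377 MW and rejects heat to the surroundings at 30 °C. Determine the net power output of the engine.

Ẇ ≈ 175 MW

T_C = 30 °C → 30 + 273.15 = 303.15 K.
Since the cycle is reversible, η = 1 − T_C/T_H = 1 − 303.15/565.00 = 0.4635.
W = η·Q_H = 0.4635 × 377 = 175 MW.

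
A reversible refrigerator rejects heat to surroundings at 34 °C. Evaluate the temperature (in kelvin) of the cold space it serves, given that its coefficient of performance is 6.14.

T_H = 34 °C → 34 + 273.15 = 307.15 K.
COP_R = T_C/(T_H − T_C) ⇒ T_C = T_H·COP_R/(1 + COP_R) = 307.15 × 6.14/(1 + 6.14) = 264.1 K.

T_C ≈ 264.1 K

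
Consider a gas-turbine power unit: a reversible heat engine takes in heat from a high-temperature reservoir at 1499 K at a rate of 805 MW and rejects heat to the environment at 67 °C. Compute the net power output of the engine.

T_C = 67 °C → 67 + 273.15 = 340.15 K.
The Carnot efficiency is η = 1 − T_C/T_H = 1 − 340.15/1499.00 = 0.7731.
W = η·Q_H = 0.7731 × 805 = 622.3 MW.

Ẇ ≈ 622.3 MW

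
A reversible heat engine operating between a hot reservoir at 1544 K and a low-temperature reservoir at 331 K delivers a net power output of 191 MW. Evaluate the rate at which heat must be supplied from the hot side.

η_rev = 1 − T_C/T_H = 1 − 331.00/1544.00 = 0.7856.
Q_H = W/η = 191/0.7856 = 243 MW.

Q̇_H ≈ 243 MW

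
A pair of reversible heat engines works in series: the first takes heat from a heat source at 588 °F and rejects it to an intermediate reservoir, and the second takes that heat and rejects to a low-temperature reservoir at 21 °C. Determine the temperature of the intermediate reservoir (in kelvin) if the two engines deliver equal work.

T_H = 588 °F → (588 − 32) × 5/9 = 308.89 °C = 582.04 K.
T_C = 21 °C → 21 + 273.15 = 294.15 K.
For reversible stages Q_m = Q_H·(T_m/T_H). Setting W₁ = Q_H(1 − T_m/T_H) equal to W₂ = Q_m(1 − T_C/T_m) = Q_H·(T_m − T_C)/T_H gives T_H − T_m = T_m − T_C, so T_m = (T_H + T_C)/2 = (582.04 + 294.15)/2 = 438 K.

T_m ≈ 438 K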